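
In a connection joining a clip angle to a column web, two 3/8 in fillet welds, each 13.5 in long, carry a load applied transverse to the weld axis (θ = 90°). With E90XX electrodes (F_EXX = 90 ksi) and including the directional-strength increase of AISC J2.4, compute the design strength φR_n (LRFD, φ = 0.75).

φR_n ≈ 435 kips

t_e = 0.707 × 0.375 = 0.2651 in; A_we = 0.2651 × 27 = 7.158 in².
Directional factor: 1.0 + 0.5 sin^1.5(90°) = 1.5.
F_nw = 0.6 × 90 × 1.5 = 81 ksi.
φR_n = 0.75 × 81 × 7.158 = 434.9 kips.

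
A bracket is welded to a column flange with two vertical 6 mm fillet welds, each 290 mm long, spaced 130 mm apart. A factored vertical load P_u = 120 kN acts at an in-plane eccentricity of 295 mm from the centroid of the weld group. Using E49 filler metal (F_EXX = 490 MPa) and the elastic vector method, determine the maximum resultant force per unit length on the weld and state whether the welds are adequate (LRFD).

f_max ≈ 967 N/mm; NOT adequate

Total weld length L_w = 580 mm. Treat welds as unit-width lines.
Polar moment about centroid: J = 2[d³/12 + d(b/2)²] = 2[290³/12 + 290×65²] = 6515000 mm³.
Direct shear f_v = P/L_w = 120×10³ / 580 = 206.9 N/mm (vertical).
Torsion M = P·e = 120×10³ × 295 = 35400000 N·mm.
Critical point at (x, y) = (65, 145) from centroid. f_tx = M·y/J = 787.8 N/mm; f_ty = M·x/J = 353.2 N/mm.
Resultant f_max = √[f_tx² + (f_v + f_ty)²] = √[787.8² + (206.9 + 353.2)²] = 966.6 N/mm.
Capacity per unit length: φr_n = 0.75 × 0.6 × 490 × (0.707 × 6) = 935.4 N/mm.
966.6 > 935.4 → NOT adequate.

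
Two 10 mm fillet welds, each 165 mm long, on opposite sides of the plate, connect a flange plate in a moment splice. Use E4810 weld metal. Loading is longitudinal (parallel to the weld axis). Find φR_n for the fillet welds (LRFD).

φR_n ≈ 504 kN

E48XX → F_EXX = 480 MPa.
Effective throat t_e = 0.707 × 10 = 7.07 mm.
Total length L = 330 mm; A_we = 7.07 × 330 = 2333 mm².
F_nw = 0.6 F_EXX = 0.6 × 480 = 288 MPa.
φR_n = 0.75 × 288 × 2333 × 10⁻³ = 503.9 kN.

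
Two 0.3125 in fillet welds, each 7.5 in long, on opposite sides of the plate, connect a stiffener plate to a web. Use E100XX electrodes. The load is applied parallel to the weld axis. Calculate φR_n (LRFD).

φR_n ≈ 149 kips

E100XX → F_EXX = 100 ksi.
Effective throat t_e = 0.707 × 0.3125 = 0.2209 in.
Total length L = 15 in; A_we = 0.2209 × 15 = 3.314 in².
F_nw = 0.6 F_EXX = 0.6 × 100 = 60 ksi.
φR_n = 0.75 × 60 × 3.314 = 149.1 kips.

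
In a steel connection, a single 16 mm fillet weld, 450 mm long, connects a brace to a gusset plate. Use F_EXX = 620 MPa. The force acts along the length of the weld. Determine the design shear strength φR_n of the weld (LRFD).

Effective throat t_e = 0.707 × 16 = 11.31 mm.
Total length L = 450 mm; A_we = 11.31 × 450 = 5090 mm².
F_nw = 0.6 F_EXX = 0.6 × 620 = 372 MPa.
φR_n = 0.75 × 372 × 5090 × 10⁻³ = 1420 kN.

φR_n ≈ 1420 kN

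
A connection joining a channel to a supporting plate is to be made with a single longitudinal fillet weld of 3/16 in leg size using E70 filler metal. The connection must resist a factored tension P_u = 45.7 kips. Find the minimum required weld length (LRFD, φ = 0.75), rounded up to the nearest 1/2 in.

E70XX → F_EXX = 70 ksi.
Throat t_e = 0.707 × 0.1875 = 0.1326 in.
φr_n = 0.75 × 0.6 × 70 × 0.1326 = 4.176 kips/in.
L_req = P_u / φr_n = 45.7 / 4.176 = 10.94 in total.
Round up → use L = 11 in.

L = 11 in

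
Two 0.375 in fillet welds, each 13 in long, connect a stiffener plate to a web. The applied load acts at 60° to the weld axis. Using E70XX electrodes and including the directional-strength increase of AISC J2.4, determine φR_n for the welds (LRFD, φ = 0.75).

E70XX → F_EXX = 70 ksi.
t_e = 0.707 × 0.375 = 0.2651 in; A_we = 0.2651 × 26 = 6.893 in².
Directional factor: 1.0 + 0.5 sin^1.5(60°) = 1.403.
F_nw = 0.6 × 70 × 1.403 = 58.92 ksi.
φR_n = 0.75 × 58.92 × 6.893 = 304.6 kips.

φR_n ≈ 305 kips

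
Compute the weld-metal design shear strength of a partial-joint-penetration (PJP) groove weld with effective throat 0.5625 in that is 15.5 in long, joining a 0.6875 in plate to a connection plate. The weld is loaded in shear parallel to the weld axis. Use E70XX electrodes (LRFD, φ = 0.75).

φR_n ≈ 275 kip

E70XX → F_EXX = 70 ksi.
Effective throat (given) t_e = 0.5625 in.
A_we = 0.5625 × 15.5 = 8.719 in².
F_nw = 0.6 F_EXX = 42 ksi.
φR_n = 0.75 × 42 × 8.719 = 274.6 kip.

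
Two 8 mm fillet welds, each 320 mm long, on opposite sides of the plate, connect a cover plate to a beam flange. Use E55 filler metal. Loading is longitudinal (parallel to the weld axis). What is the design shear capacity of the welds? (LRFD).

E55XX → F_EXX = 550 MPa.
Effective throat t_e = 0.707 × 8 = 5.656 mm.
Total length L = 640 mm; A_we = 5.656 × 640 = 3620 mm².
F_nw = 0.6 F_EXX = 0.6 × 550 = 330 MPa.
φR_n = 0.75 × 330 × 3620 × 10⁻³ = 895.9 kN.

φR_n ≈ 896 kN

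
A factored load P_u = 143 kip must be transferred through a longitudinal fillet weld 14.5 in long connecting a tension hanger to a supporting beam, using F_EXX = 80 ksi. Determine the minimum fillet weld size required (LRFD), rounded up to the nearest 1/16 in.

w = 7/16 in

Total weld length L = 14.5 in.
Required throat t_e = P_u / (φ × 0.6 F_EXX × L) = 143 / (0.75 × 0.6 × 80 × 14.5) = 0.2739 in.
Required leg w = t_e / 0.707 = 0.3875 in → use 7/16 in.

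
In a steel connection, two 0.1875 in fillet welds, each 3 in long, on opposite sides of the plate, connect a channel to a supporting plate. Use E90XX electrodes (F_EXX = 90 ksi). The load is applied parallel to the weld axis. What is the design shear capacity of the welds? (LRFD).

Effective throat t_e = 0.707 × 0.1875 = 0.1326 in.
Total length L = 6 in; A_we = 0.1326 × 6 = 0.7954 in².
F_nw = 0.6 F_EXX = 0.6 × 90 = 54 ksi.
φR_n = 0.75 × 54 × 0.7954 = 32.21 kip.

φR_n ≈ 32.2 kip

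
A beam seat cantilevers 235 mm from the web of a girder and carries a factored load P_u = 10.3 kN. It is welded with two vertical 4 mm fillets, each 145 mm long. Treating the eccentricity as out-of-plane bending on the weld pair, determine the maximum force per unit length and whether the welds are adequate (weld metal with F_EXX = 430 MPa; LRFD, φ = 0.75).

L_w = 2 × 145 = 290 mm; section modulus (unit throat) S = 2 × L²/6 = 7008 mm².
Direct shear f_v = P/L_w = 10.3×10³/290 = 35.52 N/mm.
Moment M = P × e = 10.3×10³ × 235 = 2420500 N·mm; bending f_b = M/S = 345.4 N/mm.
f_max = √(f_v² + f_b²) = √(35.52² + 345.4²) = 347.2 N/mm.
φr_n = 0.75 × 0.6 × 430 × (0.707 × 4) = 547.2 N/mm → adequate.

f_max ≈ 347 N/mm; adequate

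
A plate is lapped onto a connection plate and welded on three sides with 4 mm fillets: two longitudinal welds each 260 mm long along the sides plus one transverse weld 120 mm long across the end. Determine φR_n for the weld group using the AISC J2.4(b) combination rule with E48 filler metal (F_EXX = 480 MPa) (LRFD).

t_e = 0.707 × 4 = 2.828 mm.
R_nwl = 0.6 × 480 × 2.828 × 520 × 10⁻³ = 423.5 kN (longitudinal, 2 welds).
R_nwt = 0.6 × 480 × 2.828 × 120 × 10⁻³ = 97.74 kN (transverse, base value).
(i) R_nwl + R_nwt = 521.3 kN; (ii) 0.85 R_nwl + 1.5 R_nwt = 506.6 kN.
R_n = max = 521.3 kN [governs: (i)]; φR_n = 390.9 kN.

φR_n ≈ 391 kN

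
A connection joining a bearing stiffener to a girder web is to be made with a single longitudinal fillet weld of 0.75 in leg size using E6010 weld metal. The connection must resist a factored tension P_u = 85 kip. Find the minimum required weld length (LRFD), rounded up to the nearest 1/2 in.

E60XX → F_EXX = 60 ksi.
Throat t_e = 0.707 × 0.75 = 0.5302 in.
φr_n = 0.75 × 0.6 × 60 × 0.5302 = 14.32 kip/in.
L_req = P_u / φr_n = 85 / 14.32 = 5.937 in total.
Round up → use L = 6 in.

L = 6 in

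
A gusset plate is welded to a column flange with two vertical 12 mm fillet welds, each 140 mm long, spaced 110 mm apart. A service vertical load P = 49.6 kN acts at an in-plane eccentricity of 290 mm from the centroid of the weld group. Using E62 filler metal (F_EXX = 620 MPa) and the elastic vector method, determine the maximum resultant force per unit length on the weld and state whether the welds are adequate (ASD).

f_max ≈ 1100 N/mm; adequate

Total weld length L_w = 280 mm. Treat welds as unit-width lines.
Polar moment about centroid: J = 2[d³/12 + d(b/2)²] = 2[140³/12 + 140×55²] = 1304000 mm³.
Direct shear f_v = P/L_w = 49.6×10³ / 280 = 177.1 N/mm (vertical).
Torsion M = P·e = 49.6×10³ × 290 = 14384000 N·mm.
Critical point at (x, y) = (55, 70) from centroid. f_tx = M·y/J = 771.9 N/mm; f_ty = M·x/J = 606.5 N/mm.
Resultant f_max = √[f_tx² + (f_v + f_ty)²] = √[771.9² + (177.1 + 606.5)²] = 1100 N/mm.
Capacity per unit length: r_n/Ω = (1/2.0) × 0.6 × 620 × (0.707 × 12) = 1578 N/mm.
1100 ≤ 1578 → adequate.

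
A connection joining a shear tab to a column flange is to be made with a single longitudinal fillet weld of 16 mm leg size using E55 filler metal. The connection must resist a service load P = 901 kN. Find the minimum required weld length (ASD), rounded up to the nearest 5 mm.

E55XX → F_EXX = 550 MPa.
Throat t_e = 0.707 × 16 = 11.31 mm.
r_n/Ω = (0.6 × 550 × 11.31) / 2.0 = 1866 N/mm = 1.866 kN/mm.
L_req = P / (r_n/Ω) = 901 / 1.866 = 482.7 mm total.
Round up → use L = 485 mm.

L = 485 mm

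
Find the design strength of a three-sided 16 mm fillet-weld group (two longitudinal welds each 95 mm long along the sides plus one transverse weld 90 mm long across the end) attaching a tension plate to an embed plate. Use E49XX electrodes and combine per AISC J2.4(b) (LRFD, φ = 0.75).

E49XX → F_EXX = 490 MPa.
t_e = 0.707 × 16 = 11.31 mm.
R_nwl = 0.6 × 490 × 11.31 × 190 × 10⁻³ = 631.9 kN (longitudinal, 2 welds).
R_nwt = 0.6 × 490 × 11.31 × 90 × 10⁻³ = 299.3 kN (transverse, base value).
(i) R_nwl + R_nwt = 931.2 kN; (ii) 0.85 R_nwl + 1.5 R_nwt = 986.1 kN.
R_n = max = 986.1 kN [governs: (ii)]; φR_n = 739.6 kN.

φR_n ≈ 740 kN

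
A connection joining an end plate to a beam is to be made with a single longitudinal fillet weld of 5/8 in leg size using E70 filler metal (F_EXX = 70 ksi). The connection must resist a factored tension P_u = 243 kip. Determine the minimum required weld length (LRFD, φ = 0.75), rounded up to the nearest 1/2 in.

L = 17.5 in

Throat t_e = 0.707 × 0.625 = 0.4419 in.
φr_n = 0.75 × 0.6 × 70 × 0.4419 = 13.92 kip/in.
L_req = P_u / φr_n = 243 / 13.92 = 17.46 in total.
Round up → use L = 17.5 in.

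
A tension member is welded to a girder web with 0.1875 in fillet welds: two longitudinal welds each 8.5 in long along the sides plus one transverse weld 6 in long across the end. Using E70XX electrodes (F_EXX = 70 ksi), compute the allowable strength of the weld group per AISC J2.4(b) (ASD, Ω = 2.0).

t_e = 0.707 × 0.1875 = 0.1326 in.
R_nwl = 0.6 × 70 × 0.1326 × 17 = 94.65 kips (longitudinal, 2 welds).
R_nwt = 0.6 × 70 × 0.1326 × 6 = 33.41 kips (transverse, base value).
(i) R_nwl + R_nwt = 128.1 kips; (ii) 0.85 R_nwl + 1.5 R_nwt = 130.6 kips.
R_n = max = 130.6 kips [governs: (ii)]; R_n/Ω = 65.28 kips.

R_n/Ω ≈ 65.3 kips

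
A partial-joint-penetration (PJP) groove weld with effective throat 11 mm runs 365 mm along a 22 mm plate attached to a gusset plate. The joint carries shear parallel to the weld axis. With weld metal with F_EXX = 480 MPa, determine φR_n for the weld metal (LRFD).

φR_n ≈ 867 kN

Effective throat (given) t_e = 11 mm.
A_we = 11 × 365 = 4015 mm².
F_nw = 0.6 F_EXX = 288 MPa.
φR_n = 0.75 × 288 × 4015 × 10⁻³ = 867.2 kN.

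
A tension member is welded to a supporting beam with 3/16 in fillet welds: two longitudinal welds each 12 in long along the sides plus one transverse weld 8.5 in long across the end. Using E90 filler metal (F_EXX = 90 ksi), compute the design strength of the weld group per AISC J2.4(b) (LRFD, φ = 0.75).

φR_n ≈ 178 kips

t_e = 0.707 × 0.1875 = 0.1326 in.
R_nwl = 0.6 × 90 × 0.1326 × 24 = 171.8 kips (longitudinal, 2 welds).
R_nwt = 0.6 × 90 × 0.1326 × 8.5 = 60.85 kips (transverse, base value).
(i) R_nwl + R_nwt = 232.6 kips; (ii) 0.85 R_nwl + 1.5 R_nwt = 237.3 kips.
R_n = max = 237.3 kips [governs: (ii)]; φR_n = 178 kips.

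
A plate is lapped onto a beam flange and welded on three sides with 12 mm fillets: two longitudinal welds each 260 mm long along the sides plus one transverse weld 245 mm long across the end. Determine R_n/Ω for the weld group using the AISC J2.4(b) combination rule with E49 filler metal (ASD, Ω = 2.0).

R_n/Ω ≈ 1010 kN

E49XX → F_EXX = 490 MPa.
t_e = 0.707 × 12 = 8.484 mm.
R_nwl = 0.6 × 490 × 8.484 × 520 × 10⁻³ = 1297 kN (longitudinal, 2 welds).
R_nwt = 0.6 × 490 × 8.484 × 245 × 10⁻³ = 611.1 kN (transverse, base value).
(i) R_nwl + R_nwt = 1908 kN; (ii) 0.85 R_nwl + 1.5 R_nwt = 2019 kN.
R_n = max = 2019 kN [governs: (ii)]; R_n/Ω = 1010 kN.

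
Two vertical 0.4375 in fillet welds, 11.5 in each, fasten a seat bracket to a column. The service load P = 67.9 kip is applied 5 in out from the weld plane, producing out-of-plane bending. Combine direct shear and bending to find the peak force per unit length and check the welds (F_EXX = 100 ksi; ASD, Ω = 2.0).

L_w = 2 × 11.5 = 23 in; section modulus (unit throat) S = 2 × L²/6 = 44.08 in².
Direct shear f_v = P/L_w = 67.9/23 = 2.952 kip/in.
Moment M = P × e = 67.9 × 5 = 339.5 kip·in; bending f_b = M/S = 7.701 kip/in.
f_max = √(f_v² + f_b²) = √(2.952² + 7.701²) = 8.248 kip/in.
r_n/Ω = (1/2.0) × 0.6 × 100 × (0.707 × 0.4375) = 9.279 kip/in → adequate.

f_max ≈ 8.25 kip/in; adequate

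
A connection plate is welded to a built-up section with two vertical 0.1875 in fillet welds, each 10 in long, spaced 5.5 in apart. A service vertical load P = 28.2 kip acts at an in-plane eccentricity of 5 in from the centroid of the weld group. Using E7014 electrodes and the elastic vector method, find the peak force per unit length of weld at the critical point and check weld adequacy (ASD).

f_max ≈ 3.44 kip/in; NOT adequate

E70XX → F_EXX = 70 ksi.
Total weld length L_w = 20 in. Treat welds as unit-width lines.
Polar moment about centroid: J = 2[d³/12 + d(b/2)²] = 2[10³/12 + 10×2.75²] = 317.9 in³.
Direct shear f_v = P/L_w = 28.2 / 20 = 1.41 kip/in (vertical).
Torsion M = P·e = 28.2 × 5 = 141 kip·in.
Critical point at (x, y) = (2.75, 5) from centroid. f_tx = M·y/J = 2.218 kip/in; f_ty = M·x/J = 1.22 kip/in.
Resultant f_max = √[f_tx² + (f_v + f_ty)²] = √[2.218² + (1.41 + 1.22)²] = 3.44 kip/in.
Capacity per unit length: r_n/Ω = (1/2.0) × 0.6 × 70 × (0.707 × 0.1875) = 2.784 kip/in.
3.44 > 2.784 → NOT adequate.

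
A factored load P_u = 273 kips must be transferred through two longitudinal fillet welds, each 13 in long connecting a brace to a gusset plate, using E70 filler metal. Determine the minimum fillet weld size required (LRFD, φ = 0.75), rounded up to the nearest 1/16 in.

w = 1/2 in

E70XX → F_EXX = 70 ksi.
Total weld length L = 26 in.
Required throat t_e = P_u / (φ × 0.6 F_EXX × L) = 273 / (0.75 × 0.6 × 70 × 26) = 0.3333 in.
Required leg w = t_e / 0.707 = 0.4715 in → use 1/2 in.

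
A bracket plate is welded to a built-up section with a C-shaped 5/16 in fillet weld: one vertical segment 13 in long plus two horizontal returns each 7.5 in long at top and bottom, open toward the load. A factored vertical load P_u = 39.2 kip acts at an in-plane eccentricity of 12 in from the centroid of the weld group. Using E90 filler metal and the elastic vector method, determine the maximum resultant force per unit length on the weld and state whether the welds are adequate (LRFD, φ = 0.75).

f_max ≈ 5.08 kip/in; adequate

E90XX → F_EXX = 90 ksi.
Total weld length L_w = 28 in. Treat welds as unit-width lines.
Centroid: x̄ = 2×7.5×3.75 / 28 = 2.009 in from the vertical weld.
Polar moment about centroid: J = I_x + I_y = [13³/12 + 2×7.5×6.5²] + [13×2.009² + 2(7.5³/12 + 7.5×1.741²)] = 985.1 in³.
Direct shear f_v = P/L_w = 39.2 / 28 = 1.4 kip/in (vertical).
Torsion M = P·e = 39.2 × 12 = 470.4 kip·in.
Critical point at (x, y) = (5.491, 6.5) from centroid. f_tx = M·y/J = 3.104 kip/in; f_ty = M·x/J = 2.622 kip/in.
Resultant f_max = √[f_tx² + (f_v + f_ty)²] = √[3.104² + (1.4 + 2.622)²] = 5.081 kip/in.
Capacity per unit length: φr_n = 0.75 × 0.6 × 90 × (0.707 × 0.3125) = 8.948 kip/in.
5.081 ≤ 8.948 → adequate.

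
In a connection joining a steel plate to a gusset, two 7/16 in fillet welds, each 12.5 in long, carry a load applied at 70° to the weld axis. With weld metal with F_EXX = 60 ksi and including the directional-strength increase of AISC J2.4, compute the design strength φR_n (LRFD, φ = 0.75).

φR_n ≈ 304 kip

t_e = 0.707 × 0.4375 = 0.3093 in; A_we = 0.3093 × 25 = 7.733 in².
Directional factor: 1.0 + 0.5 sin^1.5(70°) = 1.455.
F_nw = 0.6 × 60 × 1.455 = 52.4 ksi.
φR_n = 0.75 × 52.4 × 7.733 = 303.9 kip.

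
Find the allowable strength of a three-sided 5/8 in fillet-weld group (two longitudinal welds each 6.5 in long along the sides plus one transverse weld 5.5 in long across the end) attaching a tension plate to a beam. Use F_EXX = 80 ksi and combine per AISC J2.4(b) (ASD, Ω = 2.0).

t_e = 0.707 × 0.625 = 0.4419 in.
R_nwl = 0.6 × 80 × 0.4419 × 13 = 275.7 kip (longitudinal, 2 welds).
R_nwt = 0.6 × 80 × 0.4419 × 5.5 = 116.7 kip (transverse, base value).
(i) R_nwl + R_nwt = 392.4 kip; (ii) 0.85 R_nwl + 1.5 R_nwt = 409.4 kip.
R_n = max = 409.4 kip [governs: (ii)]; R_n/Ω = 204.7 kip.

R_n/Ω ≈ 205 kip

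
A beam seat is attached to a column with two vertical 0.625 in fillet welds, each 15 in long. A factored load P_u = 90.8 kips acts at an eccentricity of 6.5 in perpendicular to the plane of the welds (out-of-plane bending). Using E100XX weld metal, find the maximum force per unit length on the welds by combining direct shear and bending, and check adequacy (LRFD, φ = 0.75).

f_max ≈ 8.43 kip/in; adequate

E100XX → F_EXX = 100 ksi.
L_w = 2 × 15 = 30 in; section modulus (unit throat) S = 2 × L²/6 = 75 in².
Direct shear f_v = P/L_w = 90.8/30 = 3.027 kip/in.
Moment M = P × e = 90.8 × 6.5 = 590.2 kip·in; bending f_b = M/S = 7.869 kip/in.
f_max = √(f_v² + f_b²) = √(3.027² + 7.869²) = 8.431 kip/in.
φr_n = 0.75 × 0.6 × 100 × (0.707 × 0.625) = 19.88 kip/in → adequate.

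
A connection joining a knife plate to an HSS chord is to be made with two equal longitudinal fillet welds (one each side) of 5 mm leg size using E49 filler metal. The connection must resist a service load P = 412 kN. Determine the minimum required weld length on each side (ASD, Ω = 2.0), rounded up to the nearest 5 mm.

L = 400 mm on each side

E49XX → F_EXX = 490 MPa.
Throat t_e = 0.707 × 5 = 3.535 mm.
r_n/Ω = (0.6 × 490 × 3.535) / 2.0 = 519.6 N/mm = 0.5196 kN/mm.
L_req = P / (r_n/Ω) = 412 / 0.5196 = 792.8 mm total.
Per side: 792.8 / 2 = 396.4 mm.
Round up → use L = 400 mm on each side.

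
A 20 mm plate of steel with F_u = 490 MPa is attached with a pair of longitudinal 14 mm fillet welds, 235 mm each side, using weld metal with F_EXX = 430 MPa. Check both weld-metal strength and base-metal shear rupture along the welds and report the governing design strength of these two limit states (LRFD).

φR_n ≈ 900 kN (weld metal governs)

t_e = 0.707 × 14 = 9.898 mm; L = 470 mm.
Weld metal: φR_n = 0.75 × 0.6 × 430 × 9.898 × 470 × 10⁻³ = 900.2 kN.
Base metal (shear rupture): φR_n = 0.75 × 0.6 × 490 × 20 × 470 × 10⁻³ = 2073 kN.
Governing: weld metal.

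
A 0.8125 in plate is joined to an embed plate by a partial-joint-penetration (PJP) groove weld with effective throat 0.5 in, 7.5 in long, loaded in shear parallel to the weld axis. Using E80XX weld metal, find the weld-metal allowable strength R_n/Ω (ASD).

R_n/Ω ≈ 90 kips

E80XX → F_EXX = 80 ksi.
Effective throat (given) t_e = 0.5 in.
A_we = 0.5 × 7.5 = 3.75 in².
F_nw = 0.6 F_EXX = 48 ksi.
R_n/Ω = (48 × 3.75) / 2.0 = 90 kips.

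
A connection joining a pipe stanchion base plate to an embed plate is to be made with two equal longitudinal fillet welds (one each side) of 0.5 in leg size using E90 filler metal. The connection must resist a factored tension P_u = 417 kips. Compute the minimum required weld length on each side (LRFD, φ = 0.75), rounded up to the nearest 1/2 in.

L = 15 in on each side

E90XX → F_EXX = 90 ksi.
Throat t_e = 0.707 × 0.5 = 0.3535 in.
φr_n = 0.75 × 0.6 × 90 × 0.3535 = 14.32 kips/in.
L_req = P_u / φr_n = 417 / 14.32 = 29.13 in total.
Per side: 29.13 / 2 = 14.56 in.
Round up → use L = 15 in on each side.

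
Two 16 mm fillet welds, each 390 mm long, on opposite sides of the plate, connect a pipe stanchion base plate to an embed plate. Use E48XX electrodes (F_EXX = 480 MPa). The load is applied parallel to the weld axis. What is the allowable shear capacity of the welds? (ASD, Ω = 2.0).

Effective throat t_e = 0.707 × 16 = 11.31 mm.
Total length L = 780 mm; A_we = 11.31 × 780 = 8823 mm².
F_nw = 0.6 F_EXX = 0.6 × 480 = 288 MPa.
R_n = 288 × 8823 × 10⁻³ = 2541 kN; R_n/Ω = 2541/2.0 = 1271 kN.

R_n/Ω ≈ 1270 kN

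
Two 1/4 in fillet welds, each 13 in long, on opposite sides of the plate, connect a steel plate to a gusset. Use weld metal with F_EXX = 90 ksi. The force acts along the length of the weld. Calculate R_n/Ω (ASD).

Effective throat t_e = 0.707 × 0.25 = 0.1767 in.
Total length L = 26 in; A_we = 0.1767 × 26 = 4.595 in².
F_nw = 0.6 F_EXX = 0.6 × 90 = 54 ksi.
R_n = 54 × 4.595 = 248.2 kips; R_n/Ω = 248.2/2.0 = 124.1 kips.

R_n/Ω ≈ 124 kips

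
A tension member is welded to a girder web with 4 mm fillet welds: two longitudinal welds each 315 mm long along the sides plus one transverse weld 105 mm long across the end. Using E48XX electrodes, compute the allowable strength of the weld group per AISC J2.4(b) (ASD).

E48XX → F_EXX = 480 MPa.
t_e = 0.707 × 4 = 2.828 mm.
R_nwl = 0.6 × 480 × 2.828 × 630 × 10⁻³ = 513.1 kN (longitudinal, 2 welds).
R_nwt = 0.6 × 480 × 2.828 × 105 × 10⁻³ = 85.52 kN (transverse, base value).
(i) R_nwl + R_nwt = 598.6 kN; (ii) 0.85 R_nwl + 1.5 R_nwt = 564.4 kN.
R_n = max = 598.6 kN [governs: (i)]; R_n/Ω = 299.3 kN.

R_n/Ω ≈ 299 kN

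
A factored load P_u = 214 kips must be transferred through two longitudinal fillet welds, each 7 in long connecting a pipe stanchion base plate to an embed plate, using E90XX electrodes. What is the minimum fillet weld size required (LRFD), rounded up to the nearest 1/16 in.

w = 9/16 in

E90XX → F_EXX = 90 ksi.
Total weld length L = 14 in.
Required throat t_e = P_u / (φ × 0.6 F_EXX × L) = 214 / (0.75 × 0.6 × 90 × 14) = 0.3774 in.
Required leg w = t_e / 0.707 = 0.5338 in → use 9/16 in.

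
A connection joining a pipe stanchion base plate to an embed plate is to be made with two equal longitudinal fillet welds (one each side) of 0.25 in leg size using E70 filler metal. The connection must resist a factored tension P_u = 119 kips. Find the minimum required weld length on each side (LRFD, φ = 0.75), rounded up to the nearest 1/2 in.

L = 11 in on each side

E70XX → F_EXX = 70 ksi.
Throat t_e = 0.707 × 0.25 = 0.1767 in.
φr_n = 0.75 × 0.6 × 70 × 0.1767 = 5.568 kips/in.
L_req = P_u / φr_n = 119 / 5.568 = 21.37 in total.
Per side: 21.37 / 2 = 10.69 in.
Round up → use L = 11 in on each side.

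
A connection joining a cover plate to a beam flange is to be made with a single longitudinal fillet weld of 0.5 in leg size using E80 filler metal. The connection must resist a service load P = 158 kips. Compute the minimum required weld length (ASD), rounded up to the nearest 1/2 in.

E80XX → F_EXX = 80 ksi.
Throat t_e = 0.707 × 0.5 = 0.3535 in.
r_n/Ω = (0.6 × 80 × 0.3535) / 2.0 = 8.484 kip/in.
L_req = P / (r_n/Ω) = 158 / 8.484 = 18.62 in total.
Round up → use L = 19 in.

L = 19 in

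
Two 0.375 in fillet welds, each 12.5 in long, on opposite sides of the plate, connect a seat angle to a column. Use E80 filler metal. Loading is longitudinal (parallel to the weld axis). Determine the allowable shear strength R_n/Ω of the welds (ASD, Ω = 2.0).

E80XX → F_EXX = 80 ksi.
Effective throat t_e = 0.707 × 0.375 = 0.2651 in.
Total length L = 25 in; A_we = 0.2651 × 25 = 6.628 in².
F_nw = 0.6 F_EXX = 0.6 × 80 = 48 ksi.
R_n = 48 × 6.628 = 318.1 kip; R_n/Ω = 318.1/2.0 = 159.1 kip.

R_n/Ω ≈ 159 kip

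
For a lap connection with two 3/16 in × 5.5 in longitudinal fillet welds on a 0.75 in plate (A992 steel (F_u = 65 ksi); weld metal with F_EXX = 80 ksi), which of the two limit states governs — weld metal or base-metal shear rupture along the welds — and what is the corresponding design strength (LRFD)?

φR_n ≈ 52.5 kips (weld metal governs)

t_e = 0.707 × 0.1875 = 0.1326 in; L = 11 in.
Weld metal: φR_n = 0.75 × 0.6 × 80 × 0.1326 × 11 = 52.49 kips.
Base metal (shear rupture): φR_n = 0.75 × 0.6 × 65 × 0.75 × 11 = 241.3 kips.
Governing: weld metal.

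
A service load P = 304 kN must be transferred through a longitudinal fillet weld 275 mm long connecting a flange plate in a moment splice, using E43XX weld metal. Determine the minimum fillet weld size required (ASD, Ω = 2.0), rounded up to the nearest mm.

w = 13 mm

E43XX → F_EXX = 430 MPa.
Total weld length L = 275 mm.
Required throat t_e = P × Ω / (0.6 F_EXX × L) = 304 × 2.0 / (0.6 × 430 × 275 × 10⁻³) = 8.569 mm.
Required leg w = t_e / 0.707 = 12.12 mm → use 13 mm.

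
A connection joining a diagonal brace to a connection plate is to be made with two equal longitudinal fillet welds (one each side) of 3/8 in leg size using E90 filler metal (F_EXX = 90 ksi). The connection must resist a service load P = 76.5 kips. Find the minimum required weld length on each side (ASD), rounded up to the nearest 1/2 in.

L = 5.5 in on each side

Throat t_e = 0.707 × 0.375 = 0.2651 in.
r_n/Ω = (0.6 × 90 × 0.2651) / 2.0 = 7.158 kip/in.
L_req = P / (r_n/Ω) = 76.5 / 7.158 = 10.69 in total.
Per side: 10.69 / 2 = 5.343 in.
Round up → use L = 5.5 in on each side.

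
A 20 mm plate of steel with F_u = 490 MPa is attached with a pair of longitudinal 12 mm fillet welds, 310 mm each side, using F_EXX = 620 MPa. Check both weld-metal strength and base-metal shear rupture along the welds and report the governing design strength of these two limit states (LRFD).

φR_n ≈ 1470 kN (weld metal governs)

t_e = 0.707 × 12 = 8.484 mm; L = 620 mm.
Weld metal: φR_n = 0.75 × 0.6 × 620 × 8.484 × 620 × 10⁻³ = 1468 kN.
Base metal (shear rupture): φR_n = 0.75 × 0.6 × 490 × 20 × 620 × 10⁻³ = 2734 kN.
Governing: weld metal.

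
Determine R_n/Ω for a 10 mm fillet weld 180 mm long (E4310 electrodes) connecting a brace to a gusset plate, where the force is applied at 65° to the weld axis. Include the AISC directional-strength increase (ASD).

R_n/Ω ≈ 235 kN

E43XX → F_EXX = 430 MPa.
t_e = 0.707 × 10 = 7.07 mm; A_we = 7.07 × 180 = 1273 mm².
Directional factor: 1.0 + 0.5 sin^1.5(65°) = 1.431.
F_nw = 0.6 × 430 × 1.431 = 369.3 MPa.
R_n/Ω = (369.3 × 1273) / 2.0 × 10⁻³ = 235 kN.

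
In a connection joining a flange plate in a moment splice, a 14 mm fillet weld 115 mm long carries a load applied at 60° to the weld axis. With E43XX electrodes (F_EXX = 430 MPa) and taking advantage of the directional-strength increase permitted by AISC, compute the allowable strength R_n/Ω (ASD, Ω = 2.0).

t_e = 0.707 × 14 = 9.898 mm; A_we = 9.898 × 115 = 1138 mm².
Directional factor: 1.0 + 0.5 sin^1.5(60°) = 1.403.
F_nw = 0.6 × 430 × 1.403 = 362 MPa.
R_n/Ω = (362 × 1138) / 2.0 × 10⁻³ = 206 kN.

R_n/Ω ≈ 206 kN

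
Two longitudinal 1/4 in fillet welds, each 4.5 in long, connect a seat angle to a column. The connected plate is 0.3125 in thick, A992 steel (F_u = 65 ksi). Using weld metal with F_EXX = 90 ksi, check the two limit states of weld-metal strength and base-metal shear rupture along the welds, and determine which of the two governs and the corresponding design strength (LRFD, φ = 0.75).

t_e = 0.707 × 0.25 = 0.1767 in; L = 9 in.
Weld metal: φR_n = 0.75 × 0.6 × 90 × 0.1767 × 9 = 64.43 kip.
Base metal (shear rupture): φR_n = 0.75 × 0.6 × 65 × 0.3125 × 9 = 82.27 kip.
Governing: weld metal.

φR_n ≈ 64.4 kip (weld metal governs)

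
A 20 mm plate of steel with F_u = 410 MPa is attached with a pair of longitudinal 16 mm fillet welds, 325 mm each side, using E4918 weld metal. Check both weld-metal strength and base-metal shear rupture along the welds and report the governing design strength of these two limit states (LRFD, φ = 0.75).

E49XX → F_EXX = 490 MPa.
t_e = 0.707 × 16 = 11.31 mm; L = 650 mm.
Weld metal: φR_n = 0.75 × 0.6 × 490 × 11.31 × 650 × 10⁻³ = 1621 kN.
Base metal (shear rupture): φR_n = 0.75 × 0.6 × 410 × 20 × 650 × 10⁻³ = 2398 kN.
Governing: weld metal.

φR_n ≈ 1620 kN (weld metal governs)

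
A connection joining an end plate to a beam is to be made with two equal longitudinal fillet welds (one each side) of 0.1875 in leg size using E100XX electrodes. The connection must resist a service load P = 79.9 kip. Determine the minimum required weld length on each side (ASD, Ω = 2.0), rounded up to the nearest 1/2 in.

E100XX → F_EXX = 100 ksi.
Throat t_e = 0.707 × 0.1875 = 0.1326 in.
r_n/Ω = (0.6 × 100 × 0.1326) / 2.0 = 3.977 kip/in.
L_req = P / (r_n/Ω) = 79.9 / 3.977 = 20.09 in total.
Per side: 20.09 / 2 = 10.05 in.
Round up → use L = 10.5 in on each side.

L = 10.5 in on each side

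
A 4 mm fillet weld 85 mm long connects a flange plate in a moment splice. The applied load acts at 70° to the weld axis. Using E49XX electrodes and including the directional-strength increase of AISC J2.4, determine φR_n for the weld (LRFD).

E49XX → F_EXX = 490 MPa.
t_e = 0.707 × 4 = 2.828 mm; A_we = 2.828 × 85 = 240.4 mm².
Directional factor: 1.0 + 0.5 sin^1.5(70°) = 1.455.
F_nw = 0.6 × 490 × 1.455 = 427.9 MPa.
φR_n = 0.75 × 427.9 × 240.4 × 10⁻³ = 77.14 kN.

φR_n ≈ 77.1 kN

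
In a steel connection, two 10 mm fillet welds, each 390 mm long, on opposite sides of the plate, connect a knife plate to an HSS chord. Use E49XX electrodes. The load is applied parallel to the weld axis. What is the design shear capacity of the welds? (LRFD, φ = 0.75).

E49XX → F_EXX = 490 MPa.
Effective throat t_e = 0.707 × 10 = 7.07 mm.
Total length L = 780 mm; A_we = 7.07 × 780 = 5515 mm².
F_nw = 0.6 F_EXX = 0.6 × 490 = 294 MPa.
φR_n = 0.75 × 294 × 5515 × 10⁻³ = 1216 kN.

φR_n ≈ 1220 kN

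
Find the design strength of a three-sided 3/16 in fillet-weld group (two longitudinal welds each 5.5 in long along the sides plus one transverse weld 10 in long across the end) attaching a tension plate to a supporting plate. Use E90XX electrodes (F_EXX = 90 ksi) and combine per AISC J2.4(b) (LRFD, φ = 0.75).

φR_n ≈ 131 kips

t_e = 0.707 × 0.1875 = 0.1326 in.
R_nwl = 0.6 × 90 × 0.1326 × 11 = 78.74 kips (longitudinal, 2 welds).
R_nwt = 0.6 × 90 × 0.1326 × 10 = 71.58 kips (transverse, base value).
(i) R_nwl + R_nwt = 150.3 kips; (ii) 0.85 R_nwl + 1.5 R_nwt = 174.3 kips.
R_n = max = 174.3 kips [governs: (ii)]; φR_n = 130.7 kips.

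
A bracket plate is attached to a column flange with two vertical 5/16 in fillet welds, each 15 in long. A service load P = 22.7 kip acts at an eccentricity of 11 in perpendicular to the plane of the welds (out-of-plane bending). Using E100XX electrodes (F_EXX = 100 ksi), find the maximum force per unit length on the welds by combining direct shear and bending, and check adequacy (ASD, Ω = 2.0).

L_w = 2 × 15 = 30 in; section modulus (unit throat) S = 2 × L²/6 = 75 in².
Direct shear f_v = P/L_w = 22.7/30 = 0.7567 kip/in.
Moment M = P × e = 22.7 × 11 = 249.7 kip·in; bending f_b = M/S = 3.329 kip/in.
f_max = √(f_v² + f_b²) = √(0.7567² + 3.329²) = 3.414 kip/in.
r_n/Ω = (1/2.0) × 0.6 × 100 × (0.707 × 0.3125) = 6.628 kip/in → adequate.

f_max ≈ 3.41 kip/in; adequate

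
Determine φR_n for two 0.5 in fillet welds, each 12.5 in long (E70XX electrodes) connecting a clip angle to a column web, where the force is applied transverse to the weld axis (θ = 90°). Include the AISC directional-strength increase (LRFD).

E70XX → F_EXX = 70 ksi.
t_e = 0.707 × 0.5 = 0.3535 in; A_we = 0.3535 × 25 = 8.838 in².
Directional factor: 1.0 + 0.5 sin^1.5(90°) = 1.5.
F_nw = 0.6 × 70 × 1.5 = 63 ksi.
φR_n = 0.75 × 63 × 8.838 = 417.6 kip.

φR_n ≈ 418 kip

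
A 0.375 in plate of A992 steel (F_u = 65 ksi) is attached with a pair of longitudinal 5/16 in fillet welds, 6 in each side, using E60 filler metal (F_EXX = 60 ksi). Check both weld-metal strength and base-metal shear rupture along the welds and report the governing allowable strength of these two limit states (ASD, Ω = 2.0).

t_e = 0.707 × 0.3125 = 0.2209 in; L = 12 in.
Weld metal: R_n/Ω = (1/2.0) × 0.6 × 60 × 0.2209 × 12 = 47.72 kip.
Base metal (shear rupture): R_n/Ω = (1/2.0) × 0.6 × 65 × 0.375 × 12 = 87.75 kip.
Governing: weld metal.

R_n/Ω ≈ 47.7 kip (weld metal governs)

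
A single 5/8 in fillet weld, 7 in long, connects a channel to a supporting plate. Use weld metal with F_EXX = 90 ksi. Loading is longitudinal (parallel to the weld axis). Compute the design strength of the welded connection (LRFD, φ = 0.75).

Effective throat t_e = 0.707 × 0.625 = 0.4419 in.
Total length L = 7 in; A_we = 0.4419 × 7 = 3.093 in².
F_nw = 0.6 F_EXX = 0.6 × 90 = 54 ksi.
φR_n = 0.75 × 54 × 3.093 = 125.3 kips.

φR_n ≈ 125 kips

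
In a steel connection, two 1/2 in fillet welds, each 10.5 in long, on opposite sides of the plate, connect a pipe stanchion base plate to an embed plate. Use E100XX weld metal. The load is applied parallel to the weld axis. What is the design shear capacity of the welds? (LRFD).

E100XX → F_EXX = 100 ksi.
Effective throat t_e = 0.707 × 0.5 = 0.3535 in.
Total length L = 21 in; A_we = 0.3535 × 21 = 7.423 in².
F_nw = 0.6 F_EXX = 0.6 × 100 = 60 ksi.
φR_n = 0.75 × 60 × 7.423 = 334.1 kip.

φR_n ≈ 334 kip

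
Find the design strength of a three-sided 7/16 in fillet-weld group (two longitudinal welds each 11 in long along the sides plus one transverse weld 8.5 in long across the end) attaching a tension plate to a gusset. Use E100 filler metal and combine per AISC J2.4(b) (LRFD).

φR_n ≈ 438 kips

E100XX → F_EXX = 100 ksi.
t_e = 0.707 × 0.4375 = 0.3093 in.
R_nwl = 0.6 × 100 × 0.3093 × 22 = 408.3 kips (longitudinal, 2 welds).
R_nwt = 0.6 × 100 × 0.3093 × 8.5 = 157.7 kips (transverse, base value).
(i) R_nwl + R_nwt = 566 kips; (ii) 0.85 R_nwl + 1.5 R_nwt = 583.7 kips.
R_n = max = 583.7 kips [governs: (ii)]; φR_n = 437.8 kips.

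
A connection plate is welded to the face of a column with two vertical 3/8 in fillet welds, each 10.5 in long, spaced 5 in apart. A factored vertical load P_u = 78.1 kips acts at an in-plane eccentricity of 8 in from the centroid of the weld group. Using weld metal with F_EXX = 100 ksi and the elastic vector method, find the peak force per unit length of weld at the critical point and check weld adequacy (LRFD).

f_max ≈ 13.2 kip/in; NOT adequate

Total weld length L_w = 21 in. Treat welds as unit-width lines.
Polar moment about centroid: J = 2[d³/12 + d(b/2)²] = 2[10.5³/12 + 10.5×2.5²] = 324.2 in³.
Direct shear f_v = P/L_w = 78.1 / 21 = 3.719 kip/in (vertical).
Torsion M = P·e = 78.1 × 8 = 624.8 kip·in.
Critical point at (x, y) = (2.5, 5.25) from centroid. f_tx = M·y/J = 10.12 kip/in; f_ty = M·x/J = 4.818 kip/in.
Resultant f_max = √[f_tx² + (f_v + f_ty)²] = √[10.12² + (3.719 + 4.818)²] = 13.24 kip/in.
Capacity per unit length: φr_n = 0.75 × 0.6 × 100 × (0.707 × 0.375) = 11.93 kip/in.
13.24 > 11.93 → NOT adequate.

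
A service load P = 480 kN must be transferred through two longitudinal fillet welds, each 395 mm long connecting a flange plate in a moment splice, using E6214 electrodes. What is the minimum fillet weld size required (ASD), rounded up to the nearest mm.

w = 5 mm

E62XX → F_EXX = 620 MPa.
Total weld length L = 790 mm.
Required throat t_e = P × Ω / (0.6 F_EXX × L) = 480 × 2.0 / (0.6 × 620 × 790 × 10⁻³) = 3.267 mm.
Required leg w = t_e / 0.707 = 4.62 mm → use 5 mm.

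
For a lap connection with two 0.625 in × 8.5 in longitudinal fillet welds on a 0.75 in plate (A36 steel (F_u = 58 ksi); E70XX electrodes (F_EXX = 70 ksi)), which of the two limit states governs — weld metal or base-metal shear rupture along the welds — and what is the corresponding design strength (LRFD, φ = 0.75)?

t_e = 0.707 × 0.625 = 0.4419 in; L = 17 in.
Weld metal: φR_n = 0.75 × 0.6 × 70 × 0.4419 × 17 = 236.6 kip.
Base metal (shear rupture): φR_n = 0.75 × 0.6 × 58 × 0.75 × 17 = 332.8 kip.
Governing: weld metal.

φR_n ≈ 237 kip (weld metal governs)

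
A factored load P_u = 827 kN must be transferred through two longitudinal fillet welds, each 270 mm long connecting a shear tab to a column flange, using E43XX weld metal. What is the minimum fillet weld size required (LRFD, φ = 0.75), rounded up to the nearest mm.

E43XX → F_EXX = 430 MPa.
Total weld length L = 540 mm.
Required throat t_e = P_u / (φ × 0.6 F_EXX × L) = 827 / (0.75 × 0.6 × 430 × 540 × 10⁻³) = 7.915 mm.
Required leg w = t_e / 0.707 = 11.19 mm → use 12 mm.

w = 12 mm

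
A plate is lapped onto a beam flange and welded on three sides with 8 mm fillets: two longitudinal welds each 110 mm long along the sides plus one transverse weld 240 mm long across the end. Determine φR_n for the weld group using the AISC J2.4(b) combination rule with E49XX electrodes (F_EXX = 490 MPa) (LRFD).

t_e = 0.707 × 8 = 5.656 mm.
R_nwl = 0.6 × 490 × 5.656 × 220 × 10⁻³ = 365.8 kN (longitudinal, 2 welds).
R_nwt = 0.6 × 490 × 5.656 × 240 × 10⁻³ = 399.1 kN (transverse, base value).
(i) R_nwl + R_nwt = 764.9 kN; (ii) 0.85 R_nwl + 1.5 R_nwt = 909.6 kN.
R_n = max = 909.6 kN [governs: (ii)]; φR_n = 682.2 kN.

φR_n ≈ 682 kN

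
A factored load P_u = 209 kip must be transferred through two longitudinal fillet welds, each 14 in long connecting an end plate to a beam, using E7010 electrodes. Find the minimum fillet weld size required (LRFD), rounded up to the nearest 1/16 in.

w = 3/8 in

E70XX → F_EXX = 70 ksi.
Total weld length L = 28 in.
Required throat t_e = P_u / (φ × 0.6 F_EXX × L) = 209 / (0.75 × 0.6 × 70 × 28) = 0.237 in.
Required leg w = t_e / 0.707 = 0.3352 in → use 3/8 in.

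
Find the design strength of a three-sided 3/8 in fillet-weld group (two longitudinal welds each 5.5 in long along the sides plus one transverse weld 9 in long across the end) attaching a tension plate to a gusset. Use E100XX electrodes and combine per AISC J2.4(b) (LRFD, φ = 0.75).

φR_n ≈ 273 kips

E100XX → F_EXX = 100 ksi.
t_e = 0.707 × 0.375 = 0.2651 in.
R_nwl = 0.6 × 100 × 0.2651 × 11 = 175 kips (longitudinal, 2 welds).
R_nwt = 0.6 × 100 × 0.2651 × 9 = 143.2 kips (transverse, base value).
(i) R_nwl + R_nwt = 318.2 kips; (ii) 0.85 R_nwl + 1.5 R_nwt = 363.5 kips.
R_n = max = 363.5 kips [governs: (ii)]; φR_n = 272.6 kips.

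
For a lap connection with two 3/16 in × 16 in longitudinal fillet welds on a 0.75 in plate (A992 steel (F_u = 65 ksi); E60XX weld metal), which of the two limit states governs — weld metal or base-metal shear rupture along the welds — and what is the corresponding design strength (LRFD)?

E60XX → F_EXX = 60 ksi.
t_e = 0.707 × 0.1875 = 0.1326 in; L = 32 in.
Weld metal: φR_n = 0.75 × 0.6 × 60 × 0.1326 × 32 = 114.5 kips.
Base metal (shear rupture): φR_n = 0.75 × 0.6 × 65 × 0.75 × 32 = 702 kips.
Governing: weld metal.

φR_n ≈ 115 kips (weld metal governs)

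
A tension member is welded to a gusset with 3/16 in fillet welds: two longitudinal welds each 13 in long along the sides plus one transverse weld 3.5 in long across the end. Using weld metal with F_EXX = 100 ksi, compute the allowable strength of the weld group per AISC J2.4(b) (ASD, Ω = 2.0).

R_n/Ω ≈ 117 kip

t_e = 0.707 × 0.1875 = 0.1326 in.
R_nwl = 0.6 × 100 × 0.1326 × 26 = 206.8 kip (longitudinal, 2 welds).
R_nwt = 0.6 × 100 × 0.1326 × 3.5 = 27.84 kip (transverse, base value).
(i) R_nwl + R_nwt = 234.6 kip; (ii) 0.85 R_nwl + 1.5 R_nwt = 217.5 kip.
R_n = max = 234.6 kip [governs: (i)]; R_n/Ω = 117.3 kip.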